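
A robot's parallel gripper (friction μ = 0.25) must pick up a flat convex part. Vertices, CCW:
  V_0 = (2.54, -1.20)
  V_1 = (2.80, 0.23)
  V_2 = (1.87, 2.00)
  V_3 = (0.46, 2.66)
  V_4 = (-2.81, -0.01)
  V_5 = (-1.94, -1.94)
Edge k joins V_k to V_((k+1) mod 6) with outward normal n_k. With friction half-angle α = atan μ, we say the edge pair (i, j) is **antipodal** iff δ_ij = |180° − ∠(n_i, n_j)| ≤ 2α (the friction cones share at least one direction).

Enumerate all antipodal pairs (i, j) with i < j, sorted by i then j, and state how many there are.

count = 1; pairs: (1,4)

α = atan 0.25 = 14.04°;  2α = 28.07°
n_0 = (+0.9839, -0.1789)
n_1 = (+0.8852, +0.4651)
n_2 = (+0.4239, +0.9057)
n_3 = (-0.6325, +0.7746)
n_4 = (-0.9117, -0.4110)
n_5 = (+0.1630, -0.9866)
  (0,1): δ = 141.98°  ·
  (0,2): δ = 104.78°  ·
  (0,3): δ = 40.46°  ·
  (0,4): δ = 34.57°  ·
  (0,5): δ = 109.68°  ·
  (1,2): δ = 142.80°  ·
  (1,3): δ = 78.49°  ·
  (1,4): δ = 3.45°  ✓
  (1,5): δ = 71.66°  ·
  (2,3): δ = 115.68°  ·
  (2,4): δ = 40.65°  ·
  (2,5): δ = 34.46°  ·
  (3,4): δ = 104.97°  ·
  (3,5): δ = 29.85°  ·
  (4,5): δ = 104.89°  ·
antipodal pairs: 1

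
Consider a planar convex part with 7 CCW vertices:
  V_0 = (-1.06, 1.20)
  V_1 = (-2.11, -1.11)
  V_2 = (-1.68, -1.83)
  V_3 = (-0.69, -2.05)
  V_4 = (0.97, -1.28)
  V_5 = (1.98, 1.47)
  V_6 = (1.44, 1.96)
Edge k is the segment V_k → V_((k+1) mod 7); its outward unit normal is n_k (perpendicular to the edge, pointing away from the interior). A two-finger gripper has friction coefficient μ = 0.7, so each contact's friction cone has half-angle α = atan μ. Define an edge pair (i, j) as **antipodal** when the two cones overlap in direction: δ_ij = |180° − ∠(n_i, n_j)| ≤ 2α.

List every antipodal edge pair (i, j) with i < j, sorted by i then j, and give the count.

count = 9; pairs: (0,3), (0,4), (1,4), (1,5), (2,5), (2,6), (3,5), (3,6), (4,6)

α = atan 0.7 = 34.99°;  2α = 69.98°
n_0 = (-0.9104, +0.4138)
n_1 = (-0.8585, -0.5127)
n_2 = (-0.2169, -0.9762)
n_3 = (+0.4208, -0.9072)
n_4 = (+0.9387, -0.3448)
n_5 = (+0.6720, +0.7406)
n_6 = (-0.2909, +0.9568)
  (0,1): δ = 124.71°  ·
  (0,2): δ = 78.08°  ·
  (0,3): δ = 40.67°  ✓
  (0,4): δ = 4.28°  ✓
  (0,5): δ = 72.22°  ·
  (0,6): δ = 131.35°  ·
  (1,2): δ = 133.38°  ·
  (1,3): δ = 95.96°  ·
  (1,4): δ = 51.01°  ✓
  (1,5): δ = 16.93°  ✓
  (1,6): δ = 76.06°  ·
  (2,3): δ = 142.59°  ·
  (2,4): δ = 97.64°  ·
  (2,5): δ = 29.69°  ✓
  (2,6): δ = 29.44°  ✓
  (3,4): δ = 135.05°  ·
  (3,5): δ = 67.11°  ✓
  (3,6): δ = 7.98°  ✓
  (4,5): δ = 112.05°  ·
  (4,6): δ = 52.92°  ✓
  (5,6): δ = 120.87°  ·
antipodal pairs: 9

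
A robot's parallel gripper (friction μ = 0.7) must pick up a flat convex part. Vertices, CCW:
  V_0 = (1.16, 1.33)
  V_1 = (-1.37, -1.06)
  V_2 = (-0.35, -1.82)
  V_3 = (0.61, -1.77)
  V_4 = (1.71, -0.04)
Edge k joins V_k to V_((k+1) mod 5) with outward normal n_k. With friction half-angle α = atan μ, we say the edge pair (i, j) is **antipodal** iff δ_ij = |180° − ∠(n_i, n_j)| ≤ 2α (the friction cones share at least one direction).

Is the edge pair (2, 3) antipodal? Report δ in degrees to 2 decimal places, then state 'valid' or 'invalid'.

α = atan 0.7 = 34.99°;  2α = 69.98°
edge 2: e_2 = (+0.96, +0.05);  n_2 = (+0.0520, -0.9986)
edge 3: e_3 = (+1.10, +1.73);  n_3 = (+0.8439, -0.5366)
∠(n_2, n_3) = 54.57°
δ = |180° − 54.57°| = 125.43°
125.43° > 2α = 69.98°  →  invalid

δ = 125.43°, invalid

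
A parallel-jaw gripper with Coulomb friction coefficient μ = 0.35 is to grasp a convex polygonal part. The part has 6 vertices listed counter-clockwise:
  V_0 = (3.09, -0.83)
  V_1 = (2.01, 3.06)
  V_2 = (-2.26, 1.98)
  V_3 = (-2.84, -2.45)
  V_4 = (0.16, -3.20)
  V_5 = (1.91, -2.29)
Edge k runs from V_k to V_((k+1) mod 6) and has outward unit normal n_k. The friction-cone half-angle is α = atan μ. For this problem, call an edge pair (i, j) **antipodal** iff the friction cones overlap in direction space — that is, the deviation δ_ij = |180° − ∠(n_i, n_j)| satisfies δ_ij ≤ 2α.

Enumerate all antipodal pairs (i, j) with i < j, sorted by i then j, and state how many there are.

α = atan 0.35 = 19.29°;  2α = 38.58°
n_0 = (+0.9636, +0.2675)
n_1 = (-0.2452, +0.9695)
n_2 = (-0.9915, +0.1298)
n_3 = (-0.2425, -0.9701)
n_4 = (+0.4614, -0.8872)
n_5 = (+0.7777, -0.6286)
  (0,1): δ = 91.32°  ·
  (0,2): δ = 22.98°  ✓
  (0,3): δ = 60.45°  ·
  (0,4): δ = 101.96°  ·
  (0,5): δ = 125.54°  ·
  (1,2): δ = 111.65°  ·
  (1,3): δ = 28.23°  ✓
  (1,4): δ = 13.28°  ✓
  (1,5): δ = 36.86°  ✓
  (2,3): δ = 96.58°  ·
  (2,4): δ = 55.07°  ·
  (2,5): δ = 31.49°  ✓
  (3,4): δ = 138.49°  ·
  (3,5): δ = 114.91°  ·
  (4,5): δ = 156.42°  ·
antipodal pairs: 5

count = 5; pairs: (0,2), (1,3), (1,4), (1,5), (2,5)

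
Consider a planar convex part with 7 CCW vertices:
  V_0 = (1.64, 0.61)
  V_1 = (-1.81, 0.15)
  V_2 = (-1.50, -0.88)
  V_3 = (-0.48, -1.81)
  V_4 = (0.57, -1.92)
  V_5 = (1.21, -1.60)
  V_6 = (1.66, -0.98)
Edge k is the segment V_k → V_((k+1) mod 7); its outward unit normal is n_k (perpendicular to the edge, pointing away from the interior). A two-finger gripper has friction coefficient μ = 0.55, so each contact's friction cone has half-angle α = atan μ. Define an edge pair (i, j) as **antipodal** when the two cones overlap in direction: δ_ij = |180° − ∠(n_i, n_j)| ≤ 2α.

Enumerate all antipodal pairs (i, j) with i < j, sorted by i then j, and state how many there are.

α = atan 0.55 = 28.81°;  2α = 57.62°
n_0 = (-0.1322, +0.9912)
n_1 = (-0.9576, -0.2882)
n_2 = (-0.6738, -0.7390)
n_3 = (-0.1042, -0.9946)
n_4 = (+0.4472, -0.8944)
n_5 = (+0.8093, -0.5874)
n_6 = (+0.9999, +0.0126)
  (0,1): δ = 80.84°  ·
  (0,2): δ = 49.95°  ✓
  (0,3): δ = 13.58°  ✓
  (0,4): δ = 18.97°  ✓
  (0,5): δ = 46.43°  ✓
  (0,6): δ = 83.13°  ·
  (1,2): δ = 149.11°  ·
  (1,3): δ = 112.73°  ·
  (1,4): δ = 80.19°  ·
  (1,5): δ = 52.72°  ✓
  (1,6): δ = 16.03°  ✓
  (2,3): δ = 143.62°  ·
  (2,4): δ = 111.08°  ·
  (2,5): δ = 83.61°  ·
  (2,6): δ = 46.92°  ✓
  (3,4): δ = 147.45°  ·
  (3,5): δ = 119.99°  ·
  (3,6): δ = 83.30°  ·
  (4,5): δ = 152.54°  ·
  (4,6): δ = 115.84°  ·
  (5,6): δ = 143.31°  ·
antipodal pairs: 7

count = 7; pairs: (0,2), (0,3), (0,4), (0,5), (1,5), (1,6), (2,6)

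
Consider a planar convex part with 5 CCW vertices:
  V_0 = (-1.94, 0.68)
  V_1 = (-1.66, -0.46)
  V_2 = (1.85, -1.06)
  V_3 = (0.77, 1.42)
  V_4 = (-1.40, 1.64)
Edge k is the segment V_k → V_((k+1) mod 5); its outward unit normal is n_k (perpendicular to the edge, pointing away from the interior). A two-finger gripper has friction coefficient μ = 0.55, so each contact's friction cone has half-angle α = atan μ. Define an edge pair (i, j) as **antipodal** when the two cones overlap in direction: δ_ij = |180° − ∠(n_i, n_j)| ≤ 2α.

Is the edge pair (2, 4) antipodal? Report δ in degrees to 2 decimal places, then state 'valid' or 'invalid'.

α = atan 0.55 = 28.81°;  2α = 57.62°
edge 2: e_2 = (-1.08, +2.48);  n_2 = (+0.9168, +0.3993)
edge 4: e_4 = (-0.54, -0.96);  n_4 = (-0.8716, +0.4903)
∠(n_2, n_4) = 127.11°
δ = |180° − 127.11°| = 52.89°
52.89° ≤ 2α = 57.62°  →  valid

δ = 52.89°, valid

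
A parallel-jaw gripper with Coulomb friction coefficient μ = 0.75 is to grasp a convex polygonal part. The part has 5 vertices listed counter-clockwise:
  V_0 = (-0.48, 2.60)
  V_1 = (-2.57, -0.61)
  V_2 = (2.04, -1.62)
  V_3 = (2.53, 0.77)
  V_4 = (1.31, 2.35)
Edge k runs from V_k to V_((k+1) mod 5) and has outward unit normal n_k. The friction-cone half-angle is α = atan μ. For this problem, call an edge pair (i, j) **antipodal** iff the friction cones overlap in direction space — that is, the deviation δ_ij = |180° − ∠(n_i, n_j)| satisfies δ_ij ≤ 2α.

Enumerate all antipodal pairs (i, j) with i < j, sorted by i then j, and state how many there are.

α = atan 0.75 = 36.87°;  2α = 73.74°
n_0 = (-0.8380, +0.5456)
n_1 = (-0.2140, -0.9768)
n_2 = (+0.9796, -0.2008)
n_3 = (+0.7915, +0.6112)
n_4 = (+0.1383, +0.9904)
  (0,1): δ = 69.29°  ✓
  (0,2): δ = 21.48°  ✓
  (0,3): δ = 70.74°  ✓
  (0,4): δ = 115.12°  ·
  (1,2): δ = 89.23°  ·
  (1,3): δ = 39.97°  ✓
  (1,4): δ = 4.41°  ✓
  (2,3): δ = 130.74°  ·
  (2,4): δ = 86.36°  ·
  (3,4): δ = 135.62°  ·
antipodal pairs: 5

count = 5; pairs: (0,1), (0,2), (0,3), (1,3), (1,4)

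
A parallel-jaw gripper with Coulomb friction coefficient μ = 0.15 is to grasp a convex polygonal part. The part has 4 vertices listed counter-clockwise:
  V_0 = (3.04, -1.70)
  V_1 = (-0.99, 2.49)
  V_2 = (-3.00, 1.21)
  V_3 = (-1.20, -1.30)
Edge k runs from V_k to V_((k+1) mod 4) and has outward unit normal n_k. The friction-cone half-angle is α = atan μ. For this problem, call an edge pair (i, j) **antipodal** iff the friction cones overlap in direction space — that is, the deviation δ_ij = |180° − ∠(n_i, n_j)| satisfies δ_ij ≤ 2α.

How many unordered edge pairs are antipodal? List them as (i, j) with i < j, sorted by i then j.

α = atan 0.15 = 8.53°;  2α = 17.06°
n_0 = (+0.7207, +0.6932)
n_1 = (-0.5371, +0.8435)
n_2 = (-0.8126, -0.5828)
n_3 = (-0.0939, -0.9956)
  (0,1): δ = 101.40°  ·
  (0,2): δ = 8.24°  ✓
  (0,3): δ = 40.73°  ·
  (1,2): δ = 86.84°  ·
  (1,3): δ = 37.88°  ·
  (2,3): δ = 131.03°  ·
antipodal pairs: 1

count = 1; pairs: (0,2)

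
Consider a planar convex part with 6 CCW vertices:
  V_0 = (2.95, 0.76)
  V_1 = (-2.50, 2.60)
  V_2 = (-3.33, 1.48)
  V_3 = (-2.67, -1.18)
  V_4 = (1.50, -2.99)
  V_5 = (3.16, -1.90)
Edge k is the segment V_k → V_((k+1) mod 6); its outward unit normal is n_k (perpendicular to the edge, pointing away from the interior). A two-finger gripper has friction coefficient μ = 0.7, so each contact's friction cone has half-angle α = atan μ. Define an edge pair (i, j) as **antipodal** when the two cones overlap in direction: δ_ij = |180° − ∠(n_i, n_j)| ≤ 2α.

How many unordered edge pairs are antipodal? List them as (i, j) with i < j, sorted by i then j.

count = 7; pairs: (0,2), (0,3), (0,4), (1,4), (1,5), (2,5), (3,5)

α = atan 0.7 = 34.99°;  2α = 69.98°
n_0 = (+0.3199, +0.9475)
n_1 = (-0.8034, +0.5954)
n_2 = (-0.9706, -0.2408)
n_3 = (-0.3982, -0.9173)
n_4 = (+0.5489, -0.8359)
n_5 = (+0.9969, +0.0787)
  (0,1): δ = 107.89°  ·
  (0,2): δ = 57.41°  ✓
  (0,3): δ = 4.81°  ✓
  (0,4): δ = 51.95°  ✓
  (0,5): δ = 113.17°  ·
  (1,2): δ = 129.52°  ·
  (1,3): δ = 76.92°  ·
  (1,4): δ = 20.17°  ✓
  (1,5): δ = 41.06°  ✓
  (2,3): δ = 127.40°  ·
  (2,4): δ = 70.64°  ·
  (2,5): δ = 9.42°  ✓
  (3,4): δ = 123.25°  ·
  (3,5): δ = 62.02°  ✓
  (4,5): δ = 118.78°  ·
antipodal pairs: 7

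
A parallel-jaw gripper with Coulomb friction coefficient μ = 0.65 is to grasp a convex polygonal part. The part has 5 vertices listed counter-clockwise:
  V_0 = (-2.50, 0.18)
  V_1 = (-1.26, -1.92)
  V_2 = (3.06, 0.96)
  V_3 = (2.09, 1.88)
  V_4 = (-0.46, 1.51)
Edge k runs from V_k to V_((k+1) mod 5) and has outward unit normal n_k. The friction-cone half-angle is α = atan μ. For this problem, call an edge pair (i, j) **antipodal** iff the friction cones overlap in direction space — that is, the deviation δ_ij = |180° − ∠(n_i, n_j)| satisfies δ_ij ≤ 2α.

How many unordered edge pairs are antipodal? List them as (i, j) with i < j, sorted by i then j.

count = 3; pairs: (0,2), (1,3), (1,4)

α = atan 0.65 = 33.02°;  2α = 66.05°
n_0 = (-0.8611, -0.5085)
n_1 = (+0.5547, -0.8321)
n_2 = (+0.6882, +0.7256)
n_3 = (-0.1436, +0.9896)
n_4 = (-0.5461, +0.8377)
  (0,1): δ = 86.87°  ·
  (0,2): δ = 15.95°  ✓
  (0,3): δ = 67.70°  ·
  (0,4): δ = 92.54°  ·
  (1,2): δ = 77.17°  ·
  (1,3): δ = 25.43°  ✓
  (1,4): δ = 0.59°  ✓
  (2,3): δ = 128.26°  ·
  (2,4): δ = 103.41°  ·
  (3,4): δ = 155.15°  ·
antipodal pairs: 3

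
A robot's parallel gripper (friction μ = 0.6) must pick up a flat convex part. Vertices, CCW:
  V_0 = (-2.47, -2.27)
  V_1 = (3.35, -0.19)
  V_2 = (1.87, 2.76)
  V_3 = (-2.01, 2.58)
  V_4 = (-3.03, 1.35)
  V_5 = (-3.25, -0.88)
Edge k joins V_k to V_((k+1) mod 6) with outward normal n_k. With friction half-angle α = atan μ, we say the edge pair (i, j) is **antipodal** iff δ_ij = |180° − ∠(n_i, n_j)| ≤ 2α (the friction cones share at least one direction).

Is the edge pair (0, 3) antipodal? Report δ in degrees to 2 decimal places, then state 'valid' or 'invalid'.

α = atan 0.6 = 30.96°;  2α = 61.93°
edge 0: e_0 = (+5.82, +2.08);  n_0 = (+0.3365, -0.9417)
edge 3: e_3 = (-1.02, -1.23);  n_3 = (-0.7698, +0.6383)
∠(n_0, n_3) = 149.33°
δ = |180° − 149.33°| = 30.67°
30.67° ≤ 2α = 61.93°  →  valid

δ = 30.67°, valid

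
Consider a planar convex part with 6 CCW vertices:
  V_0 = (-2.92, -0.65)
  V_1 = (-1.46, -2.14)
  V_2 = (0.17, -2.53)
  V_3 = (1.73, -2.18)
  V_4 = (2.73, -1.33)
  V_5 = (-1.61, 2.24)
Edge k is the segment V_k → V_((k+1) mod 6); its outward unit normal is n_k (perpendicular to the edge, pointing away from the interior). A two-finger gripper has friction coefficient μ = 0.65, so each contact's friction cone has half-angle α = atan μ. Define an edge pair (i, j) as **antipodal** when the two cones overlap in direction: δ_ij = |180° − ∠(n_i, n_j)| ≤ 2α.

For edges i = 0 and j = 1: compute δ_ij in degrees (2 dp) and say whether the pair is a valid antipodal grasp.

δ = 147.87°, invalid

α = atan 0.65 = 33.02°;  2α = 66.05°
edge 0: e_0 = (+1.46, -1.49);  n_0 = (-0.7143, -0.6999)
edge 1: e_1 = (+1.63, -0.39);  n_1 = (-0.2327, -0.9725)
∠(n_0, n_1) = 32.13°
δ = |180° − 32.13°| = 147.87°
147.87° > 2α = 66.05°  →  invalid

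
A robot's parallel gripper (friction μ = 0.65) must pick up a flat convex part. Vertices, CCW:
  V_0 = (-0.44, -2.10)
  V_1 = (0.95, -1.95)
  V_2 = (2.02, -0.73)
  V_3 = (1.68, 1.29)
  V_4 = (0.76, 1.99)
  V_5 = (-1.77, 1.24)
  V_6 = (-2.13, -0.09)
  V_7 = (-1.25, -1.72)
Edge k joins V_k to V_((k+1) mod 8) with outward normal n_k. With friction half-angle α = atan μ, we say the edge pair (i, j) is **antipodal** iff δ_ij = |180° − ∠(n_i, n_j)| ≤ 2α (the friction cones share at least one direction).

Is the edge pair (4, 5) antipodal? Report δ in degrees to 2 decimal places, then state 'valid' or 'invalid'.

α = atan 0.65 = 33.02°;  2α = 66.05°
edge 4: e_4 = (-2.53, -0.75);  n_4 = (-0.2842, +0.9588)
edge 5: e_5 = (-0.36, -1.33);  n_5 = (-0.9653, +0.2613)
∠(n_4, n_5) = 58.34°
δ = |180° − 58.34°| = 121.66°
121.66° > 2α = 66.05°  →  invalid

δ = 121.66°, invalid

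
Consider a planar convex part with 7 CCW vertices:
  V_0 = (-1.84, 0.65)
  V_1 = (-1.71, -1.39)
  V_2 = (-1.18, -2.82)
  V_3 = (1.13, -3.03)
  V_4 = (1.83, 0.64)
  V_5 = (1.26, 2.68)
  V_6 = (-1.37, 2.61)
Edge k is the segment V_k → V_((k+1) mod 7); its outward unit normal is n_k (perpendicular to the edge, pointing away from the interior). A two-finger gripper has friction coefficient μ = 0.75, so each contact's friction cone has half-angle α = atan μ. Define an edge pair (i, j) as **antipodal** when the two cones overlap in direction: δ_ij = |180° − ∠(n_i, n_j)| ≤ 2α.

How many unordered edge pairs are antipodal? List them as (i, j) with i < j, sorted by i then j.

count = 9; pairs: (0,3), (0,4), (1,3), (1,4), (1,5), (2,4), (2,5), (3,6), (4,6)

α = atan 0.75 = 36.87°;  2α = 73.74°
n_0 = (-0.9980, -0.0636)
n_1 = (-0.9377, -0.3475)
n_2 = (-0.0905, -0.9959)
n_3 = (+0.9823, -0.1874)
n_4 = (+0.9631, +0.2691)
n_5 = (-0.0266, +0.9996)
n_6 = (-0.9724, +0.2332)
  (0,1): δ = 163.31°  ·
  (0,2): δ = 98.84°  ·
  (0,3): δ = 14.44°  ✓
  (0,4): δ = 11.96°  ✓
  (0,5): δ = 87.88°  ·
  (0,6): δ = 162.87°  ·
  (1,2): δ = 115.53°  ·
  (1,3): δ = 31.13°  ✓
  (1,4): δ = 4.73°  ✓
  (1,5): δ = 71.19°  ✓
  (1,6): δ = 146.18°  ·
  (2,3): δ = 95.60°  ·
  (2,4): δ = 69.19°  ✓
  (2,5): δ = 6.72°  ✓
  (2,6): δ = 81.71°  ·
  (3,4): δ = 153.59°  ·
  (3,5): δ = 77.68°  ·
  (3,6): δ = 2.69°  ✓
  (4,5): δ = 104.09°  ·
  (4,6): δ = 29.10°  ✓
  (5,6): δ = 105.01°  ·
antipodal pairs: 9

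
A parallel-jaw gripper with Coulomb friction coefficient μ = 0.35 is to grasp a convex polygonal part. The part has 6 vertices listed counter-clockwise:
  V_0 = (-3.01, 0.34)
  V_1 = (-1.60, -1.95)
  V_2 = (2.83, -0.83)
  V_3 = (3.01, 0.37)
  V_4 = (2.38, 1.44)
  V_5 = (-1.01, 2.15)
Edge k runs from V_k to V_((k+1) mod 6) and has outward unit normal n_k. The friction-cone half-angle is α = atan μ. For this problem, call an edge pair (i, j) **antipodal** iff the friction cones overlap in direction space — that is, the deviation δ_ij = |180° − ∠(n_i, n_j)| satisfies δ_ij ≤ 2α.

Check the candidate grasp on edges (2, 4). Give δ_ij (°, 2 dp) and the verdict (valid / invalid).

δ = 93.30°, invalid

α = atan 0.35 = 19.29°;  2α = 38.58°
edge 2: e_2 = (+0.18, +1.20);  n_2 = (+0.9889, -0.1483)
edge 4: e_4 = (-3.39, +0.71);  n_4 = (+0.2050, +0.9788)
∠(n_2, n_4) = 86.70°
δ = |180° − 86.70°| = 93.30°
93.30° > 2α = 38.58°  →  invalid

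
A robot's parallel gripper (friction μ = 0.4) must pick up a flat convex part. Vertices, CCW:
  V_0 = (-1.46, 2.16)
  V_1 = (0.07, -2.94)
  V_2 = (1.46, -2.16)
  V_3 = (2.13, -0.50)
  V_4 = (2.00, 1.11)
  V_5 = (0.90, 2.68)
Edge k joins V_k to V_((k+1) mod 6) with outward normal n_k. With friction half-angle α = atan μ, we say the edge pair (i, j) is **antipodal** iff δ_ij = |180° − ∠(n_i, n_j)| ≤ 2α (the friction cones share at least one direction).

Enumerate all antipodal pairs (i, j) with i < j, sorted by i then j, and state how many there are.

α = atan 0.4 = 21.80°;  2α = 43.60°
n_0 = (-0.9578, -0.2873)
n_1 = (+0.4894, -0.8721)
n_2 = (+0.9273, -0.3743)
n_3 = (+0.9968, +0.0805)
n_4 = (+0.8190, +0.5738)
n_5 = (-0.2152, +0.9766)
  (0,1): δ = 77.40°  ·
  (0,2): δ = 38.68°  ✓
  (0,3): δ = 12.08°  ✓
  (0,4): δ = 18.32°  ✓
  (0,5): δ = 85.73°  ·
  (1,2): δ = 141.28°  ·
  (1,3): δ = 114.68°  ·
  (1,4): δ = 84.28°  ·
  (1,5): δ = 16.87°  ✓
  (2,3): δ = 153.40°  ·
  (2,4): δ = 123.00°  ·
  (2,5): δ = 55.59°  ·
  (3,4): δ = 149.60°  ·
  (3,5): δ = 82.19°  ·
  (4,5): δ = 112.59°  ·
antipodal pairs: 4

count = 4; pairs: (0,2), (0,3), (0,4), (1,5)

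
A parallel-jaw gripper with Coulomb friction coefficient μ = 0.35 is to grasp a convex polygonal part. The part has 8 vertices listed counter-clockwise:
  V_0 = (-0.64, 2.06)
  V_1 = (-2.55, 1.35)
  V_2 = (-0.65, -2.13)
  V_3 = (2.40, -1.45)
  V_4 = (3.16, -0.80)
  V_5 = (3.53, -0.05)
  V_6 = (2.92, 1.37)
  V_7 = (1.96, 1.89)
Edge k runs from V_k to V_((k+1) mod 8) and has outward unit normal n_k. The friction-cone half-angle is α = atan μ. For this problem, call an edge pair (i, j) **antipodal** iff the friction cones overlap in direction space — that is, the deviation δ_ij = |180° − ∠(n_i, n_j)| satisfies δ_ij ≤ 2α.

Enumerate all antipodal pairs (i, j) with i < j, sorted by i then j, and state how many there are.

α = atan 0.35 = 19.29°;  2α = 38.58°
n_0 = (-0.3484, +0.9373)
n_1 = (-0.8777, -0.4792)
n_2 = (+0.2176, -0.9760)
n_3 = (+0.6500, -0.7600)
n_4 = (+0.8968, -0.4424)
n_5 = (+0.9188, +0.3947)
n_6 = (+0.4763, +0.8793)
n_7 = (+0.0652, +0.9979)
  (0,1): δ = 81.76°  ·
  (0,2): δ = 7.82°  ✓
  (0,3): δ = 20.15°  ✓
  (0,4): δ = 43.35°  ·
  (0,5): δ = 92.86°  ·
  (0,6): δ = 131.17°  ·
  (0,7): δ = 155.87°  ·
  (1,2): δ = 106.06°  ·
  (1,3): δ = 78.09°  ·
  (1,4): δ = 54.89°  ·
  (1,5): δ = 5.39°  ✓
  (1,6): δ = 32.92°  ✓
  (1,7): δ = 57.63°  ·
  (2,3): δ = 152.03°  ·
  (2,4): δ = 128.83°  ·
  (2,5): δ = 79.32°  ·
  (2,6): δ = 41.01°  ·
  (2,7): δ = 16.31°  ✓
  (3,4): δ = 156.80°  ·
  (3,5): δ = 107.29°  ·
  (3,6): δ = 68.98°  ·
  (3,7): δ = 44.28°  ·
  (4,5): δ = 130.49°  ·
  (4,6): δ = 92.18°  ·
  (4,7): δ = 67.48°  ·
  (5,6): δ = 141.69°  ·
  (5,7): δ = 116.99°  ·
  (6,7): δ = 155.30°  ·
antipodal pairs: 5

count = 5; pairs: (0,2), (0,3), (1,5), (1,6), (2,7)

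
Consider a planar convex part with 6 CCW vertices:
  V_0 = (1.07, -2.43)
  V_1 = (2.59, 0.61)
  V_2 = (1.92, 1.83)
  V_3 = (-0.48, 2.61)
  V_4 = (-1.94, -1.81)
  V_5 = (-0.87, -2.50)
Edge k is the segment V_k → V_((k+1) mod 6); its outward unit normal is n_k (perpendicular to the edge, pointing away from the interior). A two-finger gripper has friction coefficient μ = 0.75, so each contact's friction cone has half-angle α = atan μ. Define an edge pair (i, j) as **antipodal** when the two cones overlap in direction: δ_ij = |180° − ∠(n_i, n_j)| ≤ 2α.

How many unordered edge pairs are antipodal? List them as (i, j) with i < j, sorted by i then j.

count = 7; pairs: (0,3), (1,3), (1,4), (1,5), (2,4), (2,5), (3,5)

α = atan 0.75 = 36.87°;  2α = 73.74°
n_0 = (+0.8944, -0.4472)
n_1 = (+0.8765, +0.4814)
n_2 = (+0.3091, +0.9510)
n_3 = (-0.9495, +0.3136)
n_4 = (-0.5419, -0.8404)
n_5 = (+0.0361, -0.9993)
  (0,1): δ = 124.66°  ·
  (0,2): δ = 81.44°  ·
  (0,3): δ = 8.29°  ✓
  (0,4): δ = 83.75°  ·
  (0,5): δ = 118.63°  ·
  (1,2): δ = 136.78°  ·
  (1,3): δ = 47.05°  ✓
  (1,4): δ = 28.41°  ✓
  (1,5): δ = 63.29°  ✓
  (2,3): δ = 90.28°  ·
  (2,4): δ = 14.81°  ✓
  (2,5): δ = 20.07°  ✓
  (3,4): δ = 104.54°  ·
  (3,5): δ = 69.65°  ✓
  (4,5): δ = 145.12°  ·
antipodal pairs: 7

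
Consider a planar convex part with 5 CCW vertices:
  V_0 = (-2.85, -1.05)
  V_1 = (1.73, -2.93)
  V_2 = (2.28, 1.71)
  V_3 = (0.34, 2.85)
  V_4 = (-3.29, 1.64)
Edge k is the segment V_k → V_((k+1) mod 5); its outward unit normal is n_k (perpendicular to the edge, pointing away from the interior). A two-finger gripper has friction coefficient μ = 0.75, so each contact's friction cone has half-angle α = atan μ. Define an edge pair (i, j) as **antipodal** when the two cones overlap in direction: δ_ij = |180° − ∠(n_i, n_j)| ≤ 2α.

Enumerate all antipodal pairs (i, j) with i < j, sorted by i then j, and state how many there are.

α = atan 0.75 = 36.87°;  2α = 73.74°
n_0 = (-0.3797, -0.9251)
n_1 = (+0.9930, -0.1177)
n_2 = (+0.5066, +0.8622)
n_3 = (-0.3162, +0.9487)
n_4 = (-0.9869, -0.1614)
  (0,1): δ = 74.44°  ·
  (0,2): δ = 8.12°  ✓
  (0,3): δ = 40.75°  ✓
  (0,4): δ = 121.61°  ·
  (1,2): δ = 113.68°  ·
  (1,3): δ = 64.81°  ✓
  (1,4): δ = 16.05°  ✓
  (2,3): δ = 131.13°  ·
  (2,4): δ = 50.27°  ✓
  (3,4): δ = 99.15°  ·
antipodal pairs: 5

count = 5; pairs: (0,2), (0,3), (1,3), (1,4), (2,4)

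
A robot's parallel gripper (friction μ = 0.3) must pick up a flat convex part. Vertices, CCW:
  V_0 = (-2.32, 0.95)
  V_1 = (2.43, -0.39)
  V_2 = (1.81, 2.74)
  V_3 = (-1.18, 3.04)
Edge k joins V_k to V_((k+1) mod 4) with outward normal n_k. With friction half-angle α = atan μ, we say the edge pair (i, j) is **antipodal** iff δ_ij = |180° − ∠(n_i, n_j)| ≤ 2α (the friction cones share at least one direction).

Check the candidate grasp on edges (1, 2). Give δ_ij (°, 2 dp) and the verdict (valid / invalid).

δ = 106.93°, invalid

α = atan 0.3 = 16.70°;  2α = 33.40°
edge 1: e_1 = (-0.62, +3.13);  n_1 = (+0.9809, +0.1943)
edge 2: e_2 = (-2.99, +0.30);  n_2 = (+0.0998, +0.9950)
∠(n_1, n_2) = 73.07°
δ = |180° − 73.07°| = 106.93°
106.93° > 2α = 33.40°  →  invalid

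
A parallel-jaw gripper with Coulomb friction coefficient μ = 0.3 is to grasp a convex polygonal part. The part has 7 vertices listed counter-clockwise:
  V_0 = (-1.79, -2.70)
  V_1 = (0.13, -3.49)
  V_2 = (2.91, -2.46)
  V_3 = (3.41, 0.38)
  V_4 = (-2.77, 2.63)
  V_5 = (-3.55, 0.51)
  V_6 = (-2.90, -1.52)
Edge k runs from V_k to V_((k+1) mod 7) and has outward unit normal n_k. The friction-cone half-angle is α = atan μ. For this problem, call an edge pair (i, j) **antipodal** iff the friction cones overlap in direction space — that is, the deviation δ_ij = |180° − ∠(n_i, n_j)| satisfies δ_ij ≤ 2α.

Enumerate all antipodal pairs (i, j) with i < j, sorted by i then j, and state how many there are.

count = 4; pairs: (0,3), (2,4), (2,5), (3,6)

α = atan 0.3 = 16.70°;  2α = 33.40°
n_0 = (-0.3805, -0.9248)
n_1 = (+0.3474, -0.9377)
n_2 = (+0.9849, -0.1734)
n_3 = (+0.3421, +0.9397)
n_4 = (-0.9385, +0.3453)
n_5 = (-0.9524, -0.3049)
n_6 = (-0.7284, -0.6852)
  (0,1): δ = 137.31°  ·
  (0,2): δ = 77.62°  ·
  (0,3): δ = 2.36°  ✓
  (0,4): δ = 92.17°  ·
  (0,5): δ = 130.12°  ·
  (0,6): δ = 155.61°  ·
  (1,2): δ = 120.31°  ·
  (1,3): δ = 40.34°  ·
  (1,4): δ = 49.47°  ·
  (1,5): δ = 87.43°  ·
  (1,6): δ = 112.92°  ·
  (2,3): δ = 100.02°  ·
  (2,4): δ = 10.21°  ✓
  (2,5): δ = 27.74°  ✓
  (2,6): δ = 53.23°  ·
  (3,4): δ = 90.19°  ·
  (3,5): δ = 52.24°  ·
  (3,6): δ = 26.75°  ✓
  (4,5): δ = 142.05°  ·
  (4,6): δ = 116.55°  ·
  (5,6): δ = 154.51°  ·
antipodal pairs: 4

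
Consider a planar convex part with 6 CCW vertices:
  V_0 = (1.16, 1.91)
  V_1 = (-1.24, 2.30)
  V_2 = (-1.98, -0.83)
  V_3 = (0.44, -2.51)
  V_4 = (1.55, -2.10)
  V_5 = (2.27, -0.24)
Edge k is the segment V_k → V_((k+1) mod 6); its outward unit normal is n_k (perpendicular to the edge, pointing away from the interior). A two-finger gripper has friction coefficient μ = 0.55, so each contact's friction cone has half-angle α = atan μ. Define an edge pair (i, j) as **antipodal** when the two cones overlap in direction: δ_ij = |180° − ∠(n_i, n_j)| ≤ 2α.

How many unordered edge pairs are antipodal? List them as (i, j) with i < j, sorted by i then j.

count = 6; pairs: (0,2), (0,3), (1,3), (1,4), (1,5), (2,5)

α = atan 0.55 = 28.81°;  2α = 57.62°
n_0 = (+0.1604, +0.9871)
n_1 = (-0.9732, +0.2301)
n_2 = (-0.5703, -0.8215)
n_3 = (+0.3465, -0.9381)
n_4 = (+0.9326, -0.3610)
n_5 = (+0.8886, +0.4587)
  (0,1): δ = 94.07°  ·
  (0,2): δ = 25.54°  ✓
  (0,3): δ = 29.50°  ✓
  (0,4): δ = 78.07°  ·
  (0,5): δ = 126.54°  ·
  (1,2): δ = 111.47°  ·
  (1,3): δ = 56.43°  ✓
  (1,4): δ = 7.86°  ✓
  (1,5): δ = 40.61°  ✓
  (2,3): δ = 124.96°  ·
  (2,4): δ = 76.39°  ·
  (2,5): δ = 27.92°  ✓
  (3,4): δ = 131.43°  ·
  (3,5): δ = 82.97°  ·
  (4,5): δ = 131.53°  ·
antipodal pairs: 6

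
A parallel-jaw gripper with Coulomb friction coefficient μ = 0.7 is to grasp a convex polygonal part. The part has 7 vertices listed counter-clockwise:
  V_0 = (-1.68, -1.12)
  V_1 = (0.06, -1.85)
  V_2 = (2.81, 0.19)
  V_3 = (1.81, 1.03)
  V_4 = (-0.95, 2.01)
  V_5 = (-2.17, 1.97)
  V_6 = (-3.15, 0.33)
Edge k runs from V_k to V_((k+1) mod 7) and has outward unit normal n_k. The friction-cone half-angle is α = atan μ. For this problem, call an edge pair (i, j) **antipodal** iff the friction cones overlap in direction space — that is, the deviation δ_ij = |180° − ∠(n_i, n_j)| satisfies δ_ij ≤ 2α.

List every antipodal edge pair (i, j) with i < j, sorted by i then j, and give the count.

α = atan 0.7 = 34.99°;  2α = 69.98°
n_0 = (-0.3869, -0.9221)
n_1 = (+0.5958, -0.8031)
n_2 = (+0.6432, +0.7657)
n_3 = (+0.3346, +0.9424)
n_4 = (-0.0328, +0.9995)
n_5 = (-0.8584, +0.5130)
n_6 = (-0.7022, -0.7119)
  (0,1): δ = 120.67°  ·
  (0,2): δ = 17.27°  ✓
  (0,3): δ = 3.21°  ✓
  (0,4): δ = 24.64°  ✓
  (0,5): δ = 81.90°  ·
  (0,6): δ = 158.15°  ·
  (1,2): δ = 76.60°  ·
  (1,3): δ = 56.12°  ✓
  (1,4): δ = 34.69°  ✓
  (1,5): δ = 22.57°  ✓
  (1,6): δ = 98.82°  ·
  (2,3): δ = 159.52°  ·
  (2,4): δ = 138.09°  ·
  (2,5): δ = 80.83°  ·
  (2,6): δ = 4.58°  ✓
  (3,4): δ = 158.57°  ·
  (3,5): δ = 101.31°  ·
  (3,6): δ = 25.06°  ✓
  (4,5): δ = 122.74°  ·
  (4,6): δ = 46.49°  ✓
  (5,6): δ = 103.75°  ·
antipodal pairs: 9

count = 9; pairs: (0,2), (0,3), (0,4), (1,3), (1,4), (1,5), (2,6), (3,6), (4,6)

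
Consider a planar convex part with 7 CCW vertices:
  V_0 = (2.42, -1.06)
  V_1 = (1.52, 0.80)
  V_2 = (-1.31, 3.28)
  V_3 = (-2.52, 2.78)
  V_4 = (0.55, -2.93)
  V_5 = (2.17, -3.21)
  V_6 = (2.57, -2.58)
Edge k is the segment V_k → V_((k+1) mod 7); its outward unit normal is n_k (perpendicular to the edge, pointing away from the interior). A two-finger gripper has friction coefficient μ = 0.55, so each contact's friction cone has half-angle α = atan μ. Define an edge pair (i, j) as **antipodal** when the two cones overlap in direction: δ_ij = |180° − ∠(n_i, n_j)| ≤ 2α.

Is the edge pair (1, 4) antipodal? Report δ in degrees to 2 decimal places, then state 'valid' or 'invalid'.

δ = 31.42°, valid

α = atan 0.55 = 28.81°;  2α = 57.62°
edge 1: e_1 = (-2.83, +2.48);  n_1 = (+0.6591, +0.7521)
edge 4: e_4 = (+1.62, -0.28);  n_4 = (-0.1703, -0.9854)
∠(n_1, n_4) = 148.58°
δ = |180° − 148.58°| = 31.42°
31.42° ≤ 2α = 57.62°  →  valid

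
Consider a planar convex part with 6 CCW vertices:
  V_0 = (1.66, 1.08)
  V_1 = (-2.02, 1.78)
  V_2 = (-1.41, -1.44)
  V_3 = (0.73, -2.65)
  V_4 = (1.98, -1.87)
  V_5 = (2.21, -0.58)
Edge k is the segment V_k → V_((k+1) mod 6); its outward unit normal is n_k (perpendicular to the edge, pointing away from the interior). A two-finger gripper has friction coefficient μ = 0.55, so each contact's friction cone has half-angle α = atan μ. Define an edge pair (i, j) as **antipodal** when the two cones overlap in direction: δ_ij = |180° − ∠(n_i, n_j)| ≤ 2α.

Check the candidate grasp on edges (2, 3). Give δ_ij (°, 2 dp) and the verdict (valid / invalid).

α = atan 0.55 = 28.81°;  2α = 57.62°
edge 2: e_2 = (+2.14, -1.21);  n_2 = (-0.4922, -0.8705)
edge 3: e_3 = (+1.25, +0.78);  n_3 = (+0.5294, -0.8484)
∠(n_2, n_3) = 61.45°
δ = |180° − 61.45°| = 118.55°
118.55° > 2α = 57.62°  →  invalid

δ = 118.55°, invalid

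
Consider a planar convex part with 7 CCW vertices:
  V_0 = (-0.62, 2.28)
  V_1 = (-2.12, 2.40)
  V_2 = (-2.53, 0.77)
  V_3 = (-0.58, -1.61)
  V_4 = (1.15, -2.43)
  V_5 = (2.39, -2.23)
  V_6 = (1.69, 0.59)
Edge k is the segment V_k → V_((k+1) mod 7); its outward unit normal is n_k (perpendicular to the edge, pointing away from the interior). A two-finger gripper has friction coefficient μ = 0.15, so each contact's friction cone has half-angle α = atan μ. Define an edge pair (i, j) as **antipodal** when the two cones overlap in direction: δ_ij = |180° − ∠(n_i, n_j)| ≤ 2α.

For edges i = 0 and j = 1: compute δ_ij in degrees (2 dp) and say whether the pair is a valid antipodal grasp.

α = atan 0.15 = 8.53°;  2α = 17.06°
edge 0: e_0 = (-1.50, +0.12);  n_0 = (+0.0797, +0.9968)
edge 1: e_1 = (-0.41, -1.63);  n_1 = (-0.9698, +0.2439)
∠(n_0, n_1) = 80.45°
δ = |180° − 80.45°| = 99.55°
99.55° > 2α = 17.06°  →  invalid

δ = 99.55°, invalid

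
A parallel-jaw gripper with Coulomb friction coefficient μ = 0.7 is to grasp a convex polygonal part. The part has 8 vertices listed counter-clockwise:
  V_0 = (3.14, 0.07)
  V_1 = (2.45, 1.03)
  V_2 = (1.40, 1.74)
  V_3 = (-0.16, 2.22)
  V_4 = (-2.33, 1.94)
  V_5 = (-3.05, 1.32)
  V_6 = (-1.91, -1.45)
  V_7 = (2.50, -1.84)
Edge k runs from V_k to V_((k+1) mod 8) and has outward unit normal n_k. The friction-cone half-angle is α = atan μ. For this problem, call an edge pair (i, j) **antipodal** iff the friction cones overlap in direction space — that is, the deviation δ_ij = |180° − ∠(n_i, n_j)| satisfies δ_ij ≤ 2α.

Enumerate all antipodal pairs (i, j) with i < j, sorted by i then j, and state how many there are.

α = atan 0.7 = 34.99°;  2α = 69.98°
n_0 = (+0.8120, +0.5836)
n_1 = (+0.5602, +0.8284)
n_2 = (+0.2941, +0.9558)
n_3 = (-0.1280, +0.9918)
n_4 = (-0.6525, +0.7578)
n_5 = (-0.9247, -0.3806)
n_6 = (-0.0881, -0.9961)
n_7 = (+0.9482, -0.3177)
  (0,1): δ = 159.77°  ·
  (0,2): δ = 142.81°  ·
  (0,3): δ = 118.35°  ·
  (0,4): δ = 84.97°  ·
  (0,5): δ = 13.34°  ✓
  (0,6): δ = 49.24°  ✓
  (0,7): δ = 125.77°  ·
  (1,2): δ = 163.04°  ·
  (1,3): δ = 138.58°  ·
  (1,4): δ = 105.20°  ·
  (1,5): δ = 33.56°  ✓
  (1,6): δ = 29.01°  ✓
  (1,7): δ = 105.54°  ·
  (2,3): δ = 155.54°  ·
  (2,4): δ = 122.17°  ·
  (2,5): δ = 50.53°  ✓
  (2,6): δ = 12.05°  ✓
  (2,7): δ = 88.58°  ·
  (3,4): δ = 146.62°  ·
  (3,5): δ = 74.98°  ·
  (3,6): δ = 12.41°  ✓
  (3,7): δ = 64.12°  ✓
  (4,5): δ = 108.36°  ·
  (4,6): δ = 45.79°  ✓
  (4,7): δ = 30.74°  ✓
  (5,6): δ = 117.42°  ·
  (5,7): δ = 40.89°  ✓
  (6,7): δ = 103.47°  ·
antipodal pairs: 11

count = 11; pairs: (0,5), (0,6), (1,5), (1,6), (2,5), (2,6), (3,6), (3,7), (4,6), (4,7), (5,7)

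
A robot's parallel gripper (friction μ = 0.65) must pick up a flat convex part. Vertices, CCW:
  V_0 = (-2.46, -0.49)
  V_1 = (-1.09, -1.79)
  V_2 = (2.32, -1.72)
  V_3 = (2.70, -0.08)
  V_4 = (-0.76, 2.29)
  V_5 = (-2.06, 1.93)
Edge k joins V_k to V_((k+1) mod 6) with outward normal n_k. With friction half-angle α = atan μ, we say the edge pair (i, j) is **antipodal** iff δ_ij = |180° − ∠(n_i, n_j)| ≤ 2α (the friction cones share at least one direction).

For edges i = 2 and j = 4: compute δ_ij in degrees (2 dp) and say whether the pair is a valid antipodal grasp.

α = atan 0.65 = 33.02°;  2α = 66.05°
edge 2: e_2 = (+0.38, +1.64);  n_2 = (+0.9742, -0.2257)
edge 4: e_4 = (-1.30, -0.36);  n_4 = (-0.2669, +0.9637)
∠(n_2, n_4) = 118.52°
δ = |180° − 118.52°| = 61.48°
61.48° ≤ 2α = 66.05°  →  valid

δ = 61.48°, valid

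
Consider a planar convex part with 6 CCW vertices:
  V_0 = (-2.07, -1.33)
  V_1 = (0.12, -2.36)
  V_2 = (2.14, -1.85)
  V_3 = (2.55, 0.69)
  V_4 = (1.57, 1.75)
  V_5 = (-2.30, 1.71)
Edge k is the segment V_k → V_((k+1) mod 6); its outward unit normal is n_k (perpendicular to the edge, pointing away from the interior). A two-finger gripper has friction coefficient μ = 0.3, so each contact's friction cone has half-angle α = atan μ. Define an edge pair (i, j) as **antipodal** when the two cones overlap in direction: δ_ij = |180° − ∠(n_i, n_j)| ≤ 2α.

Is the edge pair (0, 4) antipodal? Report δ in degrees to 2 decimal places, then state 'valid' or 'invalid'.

δ = 25.78°, valid

α = atan 0.3 = 16.70°;  2α = 33.40°
edge 0: e_0 = (+2.19, -1.03);  n_0 = (-0.4256, -0.9049)
edge 4: e_4 = (-3.87, -0.04);  n_4 = (-0.0103, +0.9999)
∠(n_0, n_4) = 154.22°
δ = |180° − 154.22°| = 25.78°
25.78° ≤ 2α = 33.40°  →  valid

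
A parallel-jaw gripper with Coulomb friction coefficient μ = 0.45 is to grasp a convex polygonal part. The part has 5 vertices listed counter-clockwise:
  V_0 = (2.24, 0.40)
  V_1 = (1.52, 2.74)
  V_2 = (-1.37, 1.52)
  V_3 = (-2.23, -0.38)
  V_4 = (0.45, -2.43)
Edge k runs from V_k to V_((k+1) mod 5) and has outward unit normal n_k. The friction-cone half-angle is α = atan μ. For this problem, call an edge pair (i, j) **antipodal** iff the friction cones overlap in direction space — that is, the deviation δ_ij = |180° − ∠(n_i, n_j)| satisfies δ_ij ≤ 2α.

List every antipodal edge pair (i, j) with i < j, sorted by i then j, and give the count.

count = 4; pairs: (0,2), (0,3), (1,4), (2,4)

α = atan 0.45 = 24.23°;  2α = 48.46°
n_0 = (+0.9558, +0.2941)
n_1 = (-0.3889, +0.9213)
n_2 = (-0.9110, +0.4124)
n_3 = (-0.6076, -0.7943)
n_4 = (+0.8451, -0.5346)
  (0,1): δ = 84.22°  ·
  (0,2): δ = 41.46°  ✓
  (0,3): δ = 35.48°  ✓
  (0,4): δ = 130.58°  ·
  (1,2): δ = 137.24°  ·
  (1,3): δ = 60.30°  ·
  (1,4): δ = 34.80°  ✓
  (2,3): δ = 103.06°  ·
  (2,4): δ = 7.96°  ✓
  (3,4): δ = 84.90°  ·
antipodal pairs: 4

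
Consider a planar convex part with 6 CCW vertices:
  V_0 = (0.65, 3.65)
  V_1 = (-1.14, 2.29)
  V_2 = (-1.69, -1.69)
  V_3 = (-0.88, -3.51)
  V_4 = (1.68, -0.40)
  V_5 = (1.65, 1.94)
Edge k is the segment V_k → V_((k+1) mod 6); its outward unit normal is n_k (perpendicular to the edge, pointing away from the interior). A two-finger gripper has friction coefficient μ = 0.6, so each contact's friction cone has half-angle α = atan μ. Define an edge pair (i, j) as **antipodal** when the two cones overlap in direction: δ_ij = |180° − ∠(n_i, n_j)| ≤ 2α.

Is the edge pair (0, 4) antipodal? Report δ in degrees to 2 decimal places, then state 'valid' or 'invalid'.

δ = 53.51°, valid

α = atan 0.6 = 30.96°;  2α = 61.93°
edge 0: e_0 = (-1.79, -1.36);  n_0 = (-0.6050, +0.7962)
edge 4: e_4 = (-0.03, +2.34);  n_4 = (+0.9999, +0.0128)
∠(n_0, n_4) = 126.49°
δ = |180° − 126.49°| = 53.51°
53.51° ≤ 2α = 61.93°  →  valid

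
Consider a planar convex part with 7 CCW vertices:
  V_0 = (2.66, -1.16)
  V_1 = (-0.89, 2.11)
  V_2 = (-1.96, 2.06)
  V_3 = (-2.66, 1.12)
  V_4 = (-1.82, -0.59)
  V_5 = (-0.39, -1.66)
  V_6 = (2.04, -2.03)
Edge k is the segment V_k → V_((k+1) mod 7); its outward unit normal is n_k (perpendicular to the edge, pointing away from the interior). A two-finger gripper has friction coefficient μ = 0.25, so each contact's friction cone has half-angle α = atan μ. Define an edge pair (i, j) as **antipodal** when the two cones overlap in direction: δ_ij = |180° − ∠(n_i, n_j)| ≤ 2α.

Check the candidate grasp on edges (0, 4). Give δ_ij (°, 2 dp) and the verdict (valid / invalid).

α = atan 0.25 = 14.04°;  2α = 28.07°
edge 0: e_0 = (-3.55, +3.27);  n_0 = (+0.6775, +0.7355)
edge 4: e_4 = (+1.43, -1.07);  n_4 = (-0.5991, -0.8007)
∠(n_0, n_4) = 174.16°
δ = |180° − 174.16°| = 5.84°
5.84° ≤ 2α = 28.07°  →  valid

δ = 5.84°, valid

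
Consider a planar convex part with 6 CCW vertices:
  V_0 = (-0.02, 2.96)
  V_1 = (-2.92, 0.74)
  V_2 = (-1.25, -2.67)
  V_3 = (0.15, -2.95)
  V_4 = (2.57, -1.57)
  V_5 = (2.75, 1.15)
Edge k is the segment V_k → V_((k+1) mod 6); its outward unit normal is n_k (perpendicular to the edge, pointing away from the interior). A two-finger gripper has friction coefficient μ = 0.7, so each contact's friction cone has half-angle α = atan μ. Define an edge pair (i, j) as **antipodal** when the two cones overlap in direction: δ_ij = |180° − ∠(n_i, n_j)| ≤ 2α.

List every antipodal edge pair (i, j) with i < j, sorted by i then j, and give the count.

α = atan 0.7 = 34.99°;  2α = 69.98°
n_0 = (-0.6079, +0.7940)
n_1 = (-0.8981, -0.4398)
n_2 = (-0.1961, -0.9806)
n_3 = (+0.4954, -0.8687)
n_4 = (+0.9978, -0.0660)
n_5 = (+0.5470, +0.8371)
  (0,1): δ = 101.34°  ·
  (0,2): δ = 48.74°  ✓
  (0,3): δ = 7.74°  ✓
  (0,4): δ = 48.78°  ✓
  (0,5): δ = 109.40°  ·
  (1,2): δ = 127.40°  ·
  (1,3): δ = 86.40°  ·
  (1,4): δ = 29.88°  ✓
  (1,5): δ = 30.75°  ✓
  (2,3): δ = 139.00°  ·
  (2,4): δ = 82.48°  ·
  (2,5): δ = 21.85°  ✓
  (3,4): δ = 123.48°  ·
  (3,5): δ = 62.86°  ✓
  (4,5): δ = 119.38°  ·
antipodal pairs: 7

count = 7; pairs: (0,2), (0,3), (0,4), (1,4), (1,5), (2,5), (3,5)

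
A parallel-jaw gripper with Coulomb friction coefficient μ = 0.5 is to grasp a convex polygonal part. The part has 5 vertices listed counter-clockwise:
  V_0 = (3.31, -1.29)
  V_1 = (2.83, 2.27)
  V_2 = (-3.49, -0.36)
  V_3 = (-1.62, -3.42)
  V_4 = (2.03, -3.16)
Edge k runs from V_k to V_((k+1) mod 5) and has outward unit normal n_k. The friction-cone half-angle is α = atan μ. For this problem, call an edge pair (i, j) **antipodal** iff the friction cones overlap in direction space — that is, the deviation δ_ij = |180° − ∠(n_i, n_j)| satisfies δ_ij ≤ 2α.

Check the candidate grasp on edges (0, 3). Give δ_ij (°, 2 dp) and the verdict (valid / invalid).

α = atan 0.5 = 26.57°;  2α = 53.13°
edge 0: e_0 = (-0.48, +3.56);  n_0 = (+0.9910, +0.1336)
edge 3: e_3 = (+3.65, +0.26);  n_3 = (+0.0711, -0.9975)
∠(n_0, n_3) = 93.60°
δ = |180° − 93.60°| = 86.40°
86.40° > 2α = 53.13°  →  invalid

δ = 86.40°, invalid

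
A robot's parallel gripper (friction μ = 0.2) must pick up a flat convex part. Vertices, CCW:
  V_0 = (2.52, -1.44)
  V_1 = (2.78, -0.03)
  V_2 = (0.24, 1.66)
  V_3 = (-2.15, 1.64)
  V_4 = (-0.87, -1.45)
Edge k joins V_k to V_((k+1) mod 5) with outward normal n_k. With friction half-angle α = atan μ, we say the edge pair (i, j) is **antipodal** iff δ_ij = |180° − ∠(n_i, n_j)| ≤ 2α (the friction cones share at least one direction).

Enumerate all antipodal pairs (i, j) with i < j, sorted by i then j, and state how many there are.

count = 1; pairs: (2,4)

α = atan 0.2 = 11.31°;  2α = 22.62°
n_0 = (+0.9834, -0.1813)
n_1 = (+0.5539, +0.8326)
n_2 = (-0.0084, +1.0000)
n_3 = (-0.9239, -0.3827)
n_4 = (+0.0029, -1.0000)
  (0,1): δ = 113.19°  ·
  (0,2): δ = 79.07°  ·
  (0,3): δ = 32.95°  ·
  (0,4): δ = 100.62°  ·
  (1,2): δ = 145.88°  ·
  (1,3): δ = 33.86°  ·
  (1,4): δ = 33.81°  ·
  (2,3): δ = 67.98°  ·
  (2,4): δ = 0.31°  ✓
  (3,4): δ = 112.33°  ·
antipodal pairs: 1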